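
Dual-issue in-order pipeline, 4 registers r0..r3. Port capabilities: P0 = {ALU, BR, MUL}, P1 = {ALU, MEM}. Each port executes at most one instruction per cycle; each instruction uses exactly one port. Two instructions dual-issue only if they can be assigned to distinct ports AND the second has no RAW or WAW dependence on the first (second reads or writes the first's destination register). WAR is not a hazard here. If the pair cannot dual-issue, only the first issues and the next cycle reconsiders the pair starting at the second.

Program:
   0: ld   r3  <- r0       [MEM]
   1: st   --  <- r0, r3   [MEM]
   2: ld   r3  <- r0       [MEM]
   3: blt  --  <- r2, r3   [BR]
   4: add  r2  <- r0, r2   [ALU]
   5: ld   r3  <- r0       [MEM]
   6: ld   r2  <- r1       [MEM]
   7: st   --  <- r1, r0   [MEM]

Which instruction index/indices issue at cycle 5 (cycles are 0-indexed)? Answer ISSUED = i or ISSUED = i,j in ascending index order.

  cy0 -> i0 (ld.MEM) no-port MEM/MEM
  cy1 -> i1 (st.MEM) no-port MEM/MEM
  cy2 -> i2 (ld.MEM) RAW r3
  cy3 -> i3&i4 (blt.BR;add.ALU) dual
  cy4 -> i5 (ld.MEM) no-port MEM/MEM
  cy5 -> i6 (ld.MEM) no-port MEM/MEM
  cy6 -> i7 (st.MEM) tail

ISSUED = 6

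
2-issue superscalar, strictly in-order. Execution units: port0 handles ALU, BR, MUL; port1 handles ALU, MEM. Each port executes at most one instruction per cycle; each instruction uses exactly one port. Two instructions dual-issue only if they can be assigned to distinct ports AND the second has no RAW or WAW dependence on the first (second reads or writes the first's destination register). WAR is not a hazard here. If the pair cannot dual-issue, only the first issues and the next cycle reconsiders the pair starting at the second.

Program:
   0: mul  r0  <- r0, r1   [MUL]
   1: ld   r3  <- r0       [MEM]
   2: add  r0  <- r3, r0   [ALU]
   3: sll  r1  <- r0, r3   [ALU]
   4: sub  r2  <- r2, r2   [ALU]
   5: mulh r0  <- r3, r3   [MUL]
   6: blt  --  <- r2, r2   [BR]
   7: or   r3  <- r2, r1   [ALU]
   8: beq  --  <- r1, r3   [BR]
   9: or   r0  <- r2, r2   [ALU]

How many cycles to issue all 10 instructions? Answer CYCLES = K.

CYCLES = 7

c0: i0 mul.MUL  RAW r0
c1: i1 ld.MEM  RAW r3
c2: i2 add.ALU  RAW r0
c3: i3/i4 sll.ALU/sub.ALU  2-wide
c4: i5 mulh.MUL  no-port MUL/BR
c5: i6/i7 blt.BR/or.ALU  2-wide
c6: i8/i9 beq.BR/or.ALU  2-wide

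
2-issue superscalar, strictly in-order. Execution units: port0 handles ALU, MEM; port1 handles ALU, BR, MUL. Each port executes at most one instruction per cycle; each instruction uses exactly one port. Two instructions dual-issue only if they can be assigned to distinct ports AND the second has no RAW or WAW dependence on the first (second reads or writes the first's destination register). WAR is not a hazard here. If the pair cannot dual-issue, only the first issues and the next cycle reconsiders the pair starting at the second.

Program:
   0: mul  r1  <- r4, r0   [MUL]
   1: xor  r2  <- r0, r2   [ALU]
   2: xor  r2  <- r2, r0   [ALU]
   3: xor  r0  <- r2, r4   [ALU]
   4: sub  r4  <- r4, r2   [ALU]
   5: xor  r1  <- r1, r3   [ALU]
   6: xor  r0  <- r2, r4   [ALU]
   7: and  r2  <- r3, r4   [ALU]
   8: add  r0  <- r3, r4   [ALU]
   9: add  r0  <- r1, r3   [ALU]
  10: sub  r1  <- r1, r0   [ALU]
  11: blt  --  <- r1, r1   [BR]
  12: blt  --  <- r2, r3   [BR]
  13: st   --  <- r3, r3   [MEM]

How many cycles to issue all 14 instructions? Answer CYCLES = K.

CYCLES = 9

t=0 i0+i1:mul.MUL+xor.ALU ; dual
t=1 i2:xor.ALU ; RAW r2
t=2 i3+i4:xor.ALU+sub.ALU ; dual
t=3 i5+i6:xor.ALU+xor.ALU ; dual
t=4 i7+i8:and.ALU+add.ALU ; dual
t=5 i9:add.ALU ; RAW r0
t=6 i10:sub.ALU ; RAW r1
t=7 i11:blt.BR ; no-port BR/BR
t=8 i12+i13:blt.BR+st.MEM ; dual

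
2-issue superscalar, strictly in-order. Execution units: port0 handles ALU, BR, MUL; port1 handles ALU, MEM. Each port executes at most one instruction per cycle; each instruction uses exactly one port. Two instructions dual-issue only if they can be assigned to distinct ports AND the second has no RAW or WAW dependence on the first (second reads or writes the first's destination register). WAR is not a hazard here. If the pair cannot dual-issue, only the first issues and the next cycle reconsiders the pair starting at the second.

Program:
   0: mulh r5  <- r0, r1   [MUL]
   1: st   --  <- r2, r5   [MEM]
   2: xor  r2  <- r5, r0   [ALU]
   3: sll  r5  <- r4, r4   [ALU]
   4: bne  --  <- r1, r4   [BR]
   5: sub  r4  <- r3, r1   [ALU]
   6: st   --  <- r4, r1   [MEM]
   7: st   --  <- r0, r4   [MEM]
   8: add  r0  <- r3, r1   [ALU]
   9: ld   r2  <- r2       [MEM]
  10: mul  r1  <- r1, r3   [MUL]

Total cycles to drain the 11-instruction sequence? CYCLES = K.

CYCLES = 7

t=0 i0:mulh ; RAW r5
t=1 i1&i2:st;xor ; dual
t=2 i3&i4:sll;bne ; dual
t=3 i5:sub ; RAW r4
t=4 i6:st ; no-port MEM/MEM
t=5 i7&i8:st;add ; dual
t=6 i9&i10:ld;mul ; dual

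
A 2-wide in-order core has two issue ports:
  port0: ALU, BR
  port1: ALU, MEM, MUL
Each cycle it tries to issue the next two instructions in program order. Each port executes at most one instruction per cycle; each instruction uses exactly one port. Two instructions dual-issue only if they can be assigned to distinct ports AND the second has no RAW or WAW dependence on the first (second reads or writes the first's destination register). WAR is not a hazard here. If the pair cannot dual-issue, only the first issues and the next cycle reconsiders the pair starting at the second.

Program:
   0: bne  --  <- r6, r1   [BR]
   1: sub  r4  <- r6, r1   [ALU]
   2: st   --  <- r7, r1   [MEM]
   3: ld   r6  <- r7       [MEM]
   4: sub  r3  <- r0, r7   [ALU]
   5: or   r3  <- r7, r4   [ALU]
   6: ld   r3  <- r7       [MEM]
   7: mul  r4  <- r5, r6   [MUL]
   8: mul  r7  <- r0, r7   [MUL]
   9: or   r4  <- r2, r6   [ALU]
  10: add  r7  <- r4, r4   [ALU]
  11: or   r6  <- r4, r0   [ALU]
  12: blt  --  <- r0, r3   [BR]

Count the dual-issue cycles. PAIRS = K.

PAIRS = 4

[0] i0+i1  bne.BR/sub.ALU  -- dual
[1] i2  st.MEM  -- no-port MEM/MEM
[2] i3+i4  ld.MEM/sub.ALU  -- dual
[3] i5  or.ALU  -- WAW r3
[4] i6  ld.MEM  -- no-port MEM/MUL
[5] i7  mul.MUL  -- no-port MUL/MUL
[6] i8+i9  mul.MUL/or.ALU  -- dual
[7] i10+i11  add.ALU/or.ALU  -- dual
[8] i12  blt.BR  -- tail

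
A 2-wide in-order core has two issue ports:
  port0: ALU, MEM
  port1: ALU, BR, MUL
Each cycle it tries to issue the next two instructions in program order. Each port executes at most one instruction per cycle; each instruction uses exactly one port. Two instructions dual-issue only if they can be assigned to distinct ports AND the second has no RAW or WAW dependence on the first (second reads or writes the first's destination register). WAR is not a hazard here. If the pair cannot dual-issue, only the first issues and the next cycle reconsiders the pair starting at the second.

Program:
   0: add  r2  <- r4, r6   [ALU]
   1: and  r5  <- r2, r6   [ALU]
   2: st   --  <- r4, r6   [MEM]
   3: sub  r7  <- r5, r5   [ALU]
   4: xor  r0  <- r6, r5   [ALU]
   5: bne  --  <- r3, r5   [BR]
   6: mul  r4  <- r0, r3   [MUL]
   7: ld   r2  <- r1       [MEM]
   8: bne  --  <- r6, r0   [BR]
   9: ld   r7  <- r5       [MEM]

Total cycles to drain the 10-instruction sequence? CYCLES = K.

CYCLES = 6

#0 head=0: add i0 RAW r2
#1 head=1: and/st i1,i2 pair
#2 head=3: sub/xor i3,i4 pair
#3 head=5: bne i5 no-port BR/MUL
#4 head=6: mul/ld i6,i7 pair
#5 head=8: bne/ld i8,i9 pair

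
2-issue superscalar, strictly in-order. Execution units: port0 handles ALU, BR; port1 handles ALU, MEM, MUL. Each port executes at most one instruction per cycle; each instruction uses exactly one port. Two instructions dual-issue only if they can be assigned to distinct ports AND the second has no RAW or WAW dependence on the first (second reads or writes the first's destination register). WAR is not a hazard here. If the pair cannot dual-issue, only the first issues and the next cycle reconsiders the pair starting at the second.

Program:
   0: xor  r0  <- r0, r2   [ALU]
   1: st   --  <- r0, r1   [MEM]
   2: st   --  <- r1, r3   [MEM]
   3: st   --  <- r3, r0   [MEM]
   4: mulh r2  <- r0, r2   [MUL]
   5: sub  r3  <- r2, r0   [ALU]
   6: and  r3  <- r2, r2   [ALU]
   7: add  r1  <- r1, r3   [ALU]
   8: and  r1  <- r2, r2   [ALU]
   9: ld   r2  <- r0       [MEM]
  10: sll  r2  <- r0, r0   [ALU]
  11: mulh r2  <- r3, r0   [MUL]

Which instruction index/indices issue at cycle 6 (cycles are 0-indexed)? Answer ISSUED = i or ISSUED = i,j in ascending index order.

ISSUED = 6

t=0 i0:xor.ALU ; RAW r0
t=1 i1:st.MEM ; no-port MEM/MEM
t=2 i2:st.MEM ; no-port MEM/MEM
t=3 i3:st.MEM ; no-port MEM/MUL
t=4 i4:mulh.MUL ; RAW r2
t=5 i5:sub.ALU ; WAW r3
t=6 i6:and.ALU ; RAW r3
t=7 i7:add.ALU ; WAW r1
t=8 i8,i9:and.ALU/ld.MEM ; pair
t=9 i10:sll.ALU ; WAW r2
t=10 i11:mulh.MUL ; tail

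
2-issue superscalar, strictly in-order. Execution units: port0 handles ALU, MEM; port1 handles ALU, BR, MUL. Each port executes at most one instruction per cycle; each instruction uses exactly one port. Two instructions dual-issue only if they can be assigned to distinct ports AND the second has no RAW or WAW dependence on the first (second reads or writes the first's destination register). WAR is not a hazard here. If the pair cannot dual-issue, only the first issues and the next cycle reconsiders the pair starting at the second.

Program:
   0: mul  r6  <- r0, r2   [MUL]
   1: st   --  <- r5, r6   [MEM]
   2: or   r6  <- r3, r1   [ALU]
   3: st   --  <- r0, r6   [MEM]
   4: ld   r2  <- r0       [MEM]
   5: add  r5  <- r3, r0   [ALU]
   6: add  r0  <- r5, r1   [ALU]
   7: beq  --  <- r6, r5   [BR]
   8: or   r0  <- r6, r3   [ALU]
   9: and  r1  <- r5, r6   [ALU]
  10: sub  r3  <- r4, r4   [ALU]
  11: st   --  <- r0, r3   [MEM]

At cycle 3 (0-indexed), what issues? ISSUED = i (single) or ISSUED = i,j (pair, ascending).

c0: i0 mul.MUL  RAW r6
c1: i1,i2 st.MEM/or.ALU  pair
c2: i3 st.MEM  no-port MEM/MEM
c3: i4,i5 ld.MEM/add.ALU  pair
c4: i6,i7 add.ALU/beq.BR  pair
c5: i8,i9 or.ALU/and.ALU  pair
c6: i10 sub.ALU  RAW r3
c7: i11 st.MEM  tail

ISSUED = 4,5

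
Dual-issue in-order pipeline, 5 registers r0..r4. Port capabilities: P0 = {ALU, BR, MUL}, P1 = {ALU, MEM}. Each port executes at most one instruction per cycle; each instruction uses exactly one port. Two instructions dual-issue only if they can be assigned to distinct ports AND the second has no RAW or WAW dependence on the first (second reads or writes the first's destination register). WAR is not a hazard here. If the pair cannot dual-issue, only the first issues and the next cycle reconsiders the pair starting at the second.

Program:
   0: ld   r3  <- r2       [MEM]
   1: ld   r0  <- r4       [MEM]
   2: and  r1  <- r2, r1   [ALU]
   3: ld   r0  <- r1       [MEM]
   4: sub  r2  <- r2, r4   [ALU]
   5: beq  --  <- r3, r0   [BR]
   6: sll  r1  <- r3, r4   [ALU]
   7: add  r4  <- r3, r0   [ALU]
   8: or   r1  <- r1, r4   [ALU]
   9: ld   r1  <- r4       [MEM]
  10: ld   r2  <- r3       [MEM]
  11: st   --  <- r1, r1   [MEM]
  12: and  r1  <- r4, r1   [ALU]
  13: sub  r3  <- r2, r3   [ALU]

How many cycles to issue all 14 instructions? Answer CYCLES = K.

0. ld.MEM @i0  | no-port MEM/MEM
1. ld.MEM/and.ALU @i1+i2  | pair
2. ld.MEM/sub.ALU @i3+i4  | pair
3. beq.BR/sll.ALU @i5+i6  | pair
4. add.ALU @i7  | RAW r4
5. or.ALU @i8  | WAW r1
6. ld.MEM @i9  | no-port MEM/MEM
7. ld.MEM @i10  | no-port MEM/MEM
8. st.MEM/and.ALU @i11+i12  | pair
9. sub.ALU @i13  | tail

CYCLES = 10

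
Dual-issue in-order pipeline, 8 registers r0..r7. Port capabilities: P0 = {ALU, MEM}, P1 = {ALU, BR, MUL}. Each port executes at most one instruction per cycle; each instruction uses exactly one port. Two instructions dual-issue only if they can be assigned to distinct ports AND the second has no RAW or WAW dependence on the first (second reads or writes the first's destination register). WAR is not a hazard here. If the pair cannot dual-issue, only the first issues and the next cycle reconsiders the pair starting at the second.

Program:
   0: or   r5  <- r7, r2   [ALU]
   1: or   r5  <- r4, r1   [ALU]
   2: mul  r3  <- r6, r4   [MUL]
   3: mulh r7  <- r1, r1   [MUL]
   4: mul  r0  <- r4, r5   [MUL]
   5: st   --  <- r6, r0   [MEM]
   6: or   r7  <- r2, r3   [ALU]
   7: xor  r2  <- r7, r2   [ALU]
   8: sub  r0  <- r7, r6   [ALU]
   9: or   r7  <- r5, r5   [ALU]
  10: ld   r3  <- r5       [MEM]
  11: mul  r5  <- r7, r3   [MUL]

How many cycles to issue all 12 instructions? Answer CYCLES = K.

CYCLES = 8

0. or.ALU @i0  | WAW r5
1. or.ALU mul.MUL @i1,i2  | pair
2. mulh.MUL @i3  | no-port MUL/MUL
3. mul.MUL @i4  | RAW r0
4. st.MEM or.ALU @i5,i6  | pair
5. xor.ALU sub.ALU @i7,i8  | pair
6. or.ALU ld.MEM @i9,i10  | pair
7. mul.MUL @i11  | tail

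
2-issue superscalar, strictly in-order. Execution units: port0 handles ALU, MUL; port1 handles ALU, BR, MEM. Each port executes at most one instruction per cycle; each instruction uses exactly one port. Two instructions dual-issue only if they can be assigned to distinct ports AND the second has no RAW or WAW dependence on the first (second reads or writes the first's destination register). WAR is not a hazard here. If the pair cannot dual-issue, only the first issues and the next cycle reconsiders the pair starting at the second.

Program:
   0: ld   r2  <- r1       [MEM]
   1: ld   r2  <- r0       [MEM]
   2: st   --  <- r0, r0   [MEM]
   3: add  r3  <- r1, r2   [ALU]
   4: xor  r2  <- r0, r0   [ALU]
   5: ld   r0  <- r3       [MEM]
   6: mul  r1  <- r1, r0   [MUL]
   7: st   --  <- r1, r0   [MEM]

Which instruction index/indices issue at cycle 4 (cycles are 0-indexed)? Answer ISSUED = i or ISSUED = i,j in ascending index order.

ISSUED = 6

[0] i0  ld  -- no-port MEM/MEM
[1] i1  ld  -- no-port MEM/MEM
[2] i2&i3  st+add  -- 2-wide
[3] i4&i5  xor+ld  -- 2-wide
[4] i6  mul  -- RAW r1
[5] i7  st  -- tail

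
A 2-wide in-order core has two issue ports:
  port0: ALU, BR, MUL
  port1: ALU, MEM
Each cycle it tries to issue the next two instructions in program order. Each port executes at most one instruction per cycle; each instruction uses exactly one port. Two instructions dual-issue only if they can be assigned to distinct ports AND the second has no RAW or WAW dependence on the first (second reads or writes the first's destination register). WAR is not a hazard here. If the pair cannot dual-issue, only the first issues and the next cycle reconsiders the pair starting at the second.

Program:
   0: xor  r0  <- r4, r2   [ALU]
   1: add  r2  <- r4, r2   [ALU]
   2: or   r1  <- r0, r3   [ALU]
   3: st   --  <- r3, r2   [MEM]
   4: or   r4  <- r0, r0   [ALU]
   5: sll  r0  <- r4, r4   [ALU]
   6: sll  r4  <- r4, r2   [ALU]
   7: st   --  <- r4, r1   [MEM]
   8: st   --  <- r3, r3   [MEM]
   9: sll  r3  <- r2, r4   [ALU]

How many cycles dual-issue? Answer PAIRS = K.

c0: i0&i1 xor.ALU;add.ALU  2-wide
c1: i2&i3 or.ALU;st.MEM  2-wide
c2: i4 or.ALU  RAW r4
c3: i5&i6 sll.ALU;sll.ALU  2-wide
c4: i7 st.MEM  no-port MEM/MEM
c5: i8&i9 st.MEM;sll.ALU  2-wide

PAIRS = 4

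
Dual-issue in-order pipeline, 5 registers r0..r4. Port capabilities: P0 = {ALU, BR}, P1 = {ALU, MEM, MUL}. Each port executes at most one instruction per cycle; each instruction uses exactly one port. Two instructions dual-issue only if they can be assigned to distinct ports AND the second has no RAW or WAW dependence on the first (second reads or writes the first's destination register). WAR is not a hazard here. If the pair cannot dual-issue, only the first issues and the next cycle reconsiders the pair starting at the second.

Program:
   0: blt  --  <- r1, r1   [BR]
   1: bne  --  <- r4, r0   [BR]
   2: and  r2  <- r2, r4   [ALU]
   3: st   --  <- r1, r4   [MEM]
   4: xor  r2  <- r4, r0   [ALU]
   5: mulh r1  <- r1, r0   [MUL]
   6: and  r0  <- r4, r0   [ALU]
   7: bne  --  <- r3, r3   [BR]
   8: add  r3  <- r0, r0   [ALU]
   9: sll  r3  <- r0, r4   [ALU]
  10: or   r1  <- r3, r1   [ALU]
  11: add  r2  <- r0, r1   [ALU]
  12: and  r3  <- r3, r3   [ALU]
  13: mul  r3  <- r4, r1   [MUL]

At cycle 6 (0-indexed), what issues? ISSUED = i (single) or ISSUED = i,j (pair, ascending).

ISSUED = 10

[0] i0  blt  -- no-port BR/BR
[1] i1&i2  bne+and  -- dual
[2] i3&i4  st+xor  -- dual
[3] i5&i6  mulh+and  -- dual
[4] i7&i8  bne+add  -- dual
[5] i9  sll  -- RAW r3
[6] i10  or  -- RAW r1
[7] i11&i12  add+and  -- dual
[8] i13  mul  -- tail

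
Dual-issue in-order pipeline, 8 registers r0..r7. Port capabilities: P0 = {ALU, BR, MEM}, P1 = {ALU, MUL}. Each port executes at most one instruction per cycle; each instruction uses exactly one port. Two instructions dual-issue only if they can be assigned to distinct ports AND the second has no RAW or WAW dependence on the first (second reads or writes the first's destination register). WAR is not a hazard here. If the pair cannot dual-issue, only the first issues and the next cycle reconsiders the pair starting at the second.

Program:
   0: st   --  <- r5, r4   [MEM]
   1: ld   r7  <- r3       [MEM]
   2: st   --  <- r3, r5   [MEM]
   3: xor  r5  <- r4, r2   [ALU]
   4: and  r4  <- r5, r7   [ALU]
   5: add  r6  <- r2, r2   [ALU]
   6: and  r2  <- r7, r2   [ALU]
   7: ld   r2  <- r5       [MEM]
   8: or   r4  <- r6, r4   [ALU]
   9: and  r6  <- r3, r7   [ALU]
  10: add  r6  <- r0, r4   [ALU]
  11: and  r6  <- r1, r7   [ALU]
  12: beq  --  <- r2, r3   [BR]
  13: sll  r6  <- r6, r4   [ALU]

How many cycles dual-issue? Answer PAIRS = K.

t=0 i0:st.MEM ; no-port MEM/MEM
t=1 i1:ld.MEM ; no-port MEM/MEM
t=2 i2,i3:st.MEM/xor.ALU ; pair
t=3 i4,i5:and.ALU/add.ALU ; pair
t=4 i6:and.ALU ; WAW r2
t=5 i7,i8:ld.MEM/or.ALU ; pair
t=6 i9:and.ALU ; WAW r6
t=7 i10:add.ALU ; WAW r6
t=8 i11,i12:and.ALU/beq.BR ; pair
t=9 i13:sll.ALU ; tail

PAIRS = 4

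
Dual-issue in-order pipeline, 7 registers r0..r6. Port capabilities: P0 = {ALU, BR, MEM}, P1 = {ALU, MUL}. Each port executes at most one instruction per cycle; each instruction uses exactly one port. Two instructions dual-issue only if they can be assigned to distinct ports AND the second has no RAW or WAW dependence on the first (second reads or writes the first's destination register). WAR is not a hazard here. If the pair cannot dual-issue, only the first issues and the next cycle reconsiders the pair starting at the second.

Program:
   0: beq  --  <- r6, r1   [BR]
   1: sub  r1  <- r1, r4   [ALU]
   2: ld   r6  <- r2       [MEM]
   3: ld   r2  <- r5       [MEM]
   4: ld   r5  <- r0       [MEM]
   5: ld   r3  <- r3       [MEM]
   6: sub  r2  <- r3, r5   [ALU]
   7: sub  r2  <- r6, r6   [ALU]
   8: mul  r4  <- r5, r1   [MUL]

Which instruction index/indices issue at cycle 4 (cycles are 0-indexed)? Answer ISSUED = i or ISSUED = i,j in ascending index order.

ISSUED = 5

c0: i0+i1 beq.BR+sub.ALU  pair
c1: i2 ld.MEM  no-port MEM/MEM
c2: i3 ld.MEM  no-port MEM/MEM
c3: i4 ld.MEM  no-port MEM/MEM
c4: i5 ld.MEM  RAW r3
c5: i6 sub.ALU  WAW r2
c6: i7+i8 sub.ALU+mul.MUL  pair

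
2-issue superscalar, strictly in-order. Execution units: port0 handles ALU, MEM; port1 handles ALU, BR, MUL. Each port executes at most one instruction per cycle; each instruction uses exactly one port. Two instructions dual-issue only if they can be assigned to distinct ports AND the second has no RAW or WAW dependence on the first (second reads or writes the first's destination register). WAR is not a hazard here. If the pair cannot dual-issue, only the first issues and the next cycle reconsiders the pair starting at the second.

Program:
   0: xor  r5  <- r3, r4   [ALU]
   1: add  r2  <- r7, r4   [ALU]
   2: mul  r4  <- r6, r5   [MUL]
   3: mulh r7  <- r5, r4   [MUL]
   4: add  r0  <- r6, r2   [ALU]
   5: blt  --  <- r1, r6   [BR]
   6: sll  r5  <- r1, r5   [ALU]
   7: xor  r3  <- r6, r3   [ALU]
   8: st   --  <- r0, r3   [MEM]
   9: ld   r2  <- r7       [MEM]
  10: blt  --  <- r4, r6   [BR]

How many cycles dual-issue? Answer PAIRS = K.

c0: i0/i1 xor.ALU;add.ALU  pair
c1: i2 mul.MUL  no-port MUL/MUL
c2: i3/i4 mulh.MUL;add.ALU  pair
c3: i5/i6 blt.BR;sll.ALU  pair
c4: i7 xor.ALU  RAW r3
c5: i8 st.MEM  no-port MEM/MEM
c6: i9/i10 ld.MEM;blt.BR  pair

PAIRS = 4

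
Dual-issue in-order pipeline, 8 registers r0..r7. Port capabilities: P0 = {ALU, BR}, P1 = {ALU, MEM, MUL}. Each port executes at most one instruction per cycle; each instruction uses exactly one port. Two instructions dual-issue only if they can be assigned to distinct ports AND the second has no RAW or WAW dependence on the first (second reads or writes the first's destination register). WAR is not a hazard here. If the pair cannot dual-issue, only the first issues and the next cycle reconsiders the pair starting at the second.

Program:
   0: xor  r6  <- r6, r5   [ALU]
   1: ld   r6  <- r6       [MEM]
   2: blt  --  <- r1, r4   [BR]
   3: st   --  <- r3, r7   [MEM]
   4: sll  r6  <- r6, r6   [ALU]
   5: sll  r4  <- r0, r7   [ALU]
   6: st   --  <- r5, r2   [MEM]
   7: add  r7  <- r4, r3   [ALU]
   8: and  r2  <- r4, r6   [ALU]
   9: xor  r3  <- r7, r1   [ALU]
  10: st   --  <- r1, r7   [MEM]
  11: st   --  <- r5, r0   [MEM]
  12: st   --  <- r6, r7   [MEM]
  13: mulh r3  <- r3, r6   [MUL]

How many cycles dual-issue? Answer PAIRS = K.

[0] i0  xor  -- RAW+WAW r6
[1] i1/i2  ld;blt  -- pair
[2] i3/i4  st;sll  -- pair
[3] i5/i6  sll;st  -- pair
[4] i7/i8  add;and  -- pair
[5] i9/i10  xor;st  -- pair
[6] i11  st  -- no-port MEM/MEM
[7] i12  st  -- no-port MEM/MUL
[8] i13  mulh  -- tail

PAIRS = 5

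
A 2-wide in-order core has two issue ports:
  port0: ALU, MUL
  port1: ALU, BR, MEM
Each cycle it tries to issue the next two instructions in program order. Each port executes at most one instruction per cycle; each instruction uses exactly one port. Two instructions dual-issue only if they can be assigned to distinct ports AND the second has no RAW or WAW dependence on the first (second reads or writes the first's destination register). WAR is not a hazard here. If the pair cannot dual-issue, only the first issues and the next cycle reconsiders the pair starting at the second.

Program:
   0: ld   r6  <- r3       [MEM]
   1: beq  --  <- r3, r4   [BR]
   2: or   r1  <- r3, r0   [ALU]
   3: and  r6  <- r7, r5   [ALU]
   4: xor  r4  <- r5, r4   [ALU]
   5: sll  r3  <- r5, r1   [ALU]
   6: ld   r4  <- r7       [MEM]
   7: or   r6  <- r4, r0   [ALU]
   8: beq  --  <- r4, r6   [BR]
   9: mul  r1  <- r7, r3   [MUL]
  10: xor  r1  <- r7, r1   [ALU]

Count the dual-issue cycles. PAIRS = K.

  cy0 -> i0 (ld) no-port MEM/BR
  cy1 -> i1&i2 (beq/or) pair
  cy2 -> i3&i4 (and/xor) pair
  cy3 -> i5&i6 (sll/ld) pair
  cy4 -> i7 (or) RAW r6
  cy5 -> i8&i9 (beq/mul) pair
  cy6 -> i10 (xor) tail

PAIRS = 4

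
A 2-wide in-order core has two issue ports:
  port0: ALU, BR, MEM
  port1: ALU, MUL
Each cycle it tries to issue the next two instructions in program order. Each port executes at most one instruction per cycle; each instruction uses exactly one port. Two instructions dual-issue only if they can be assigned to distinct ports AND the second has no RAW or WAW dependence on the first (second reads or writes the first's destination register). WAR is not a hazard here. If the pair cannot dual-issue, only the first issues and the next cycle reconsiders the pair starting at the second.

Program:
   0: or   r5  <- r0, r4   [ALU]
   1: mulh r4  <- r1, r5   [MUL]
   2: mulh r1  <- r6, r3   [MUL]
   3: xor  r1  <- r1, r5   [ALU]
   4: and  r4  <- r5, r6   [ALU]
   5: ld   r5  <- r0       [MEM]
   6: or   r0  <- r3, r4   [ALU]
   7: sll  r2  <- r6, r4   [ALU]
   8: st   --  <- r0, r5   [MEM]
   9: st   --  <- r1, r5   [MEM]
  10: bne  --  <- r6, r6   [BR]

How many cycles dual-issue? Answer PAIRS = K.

PAIRS = 3

[0] i0  or  -- RAW r5
[1] i1  mulh  -- no-port MUL/MUL
[2] i2  mulh  -- RAW+WAW r1
[3] i3+i4  xor/and  -- pair
[4] i5+i6  ld/or  -- pair
[5] i7+i8  sll/st  -- pair
[6] i9  st  -- no-port MEM/BR
[7] i10  bne  -- tail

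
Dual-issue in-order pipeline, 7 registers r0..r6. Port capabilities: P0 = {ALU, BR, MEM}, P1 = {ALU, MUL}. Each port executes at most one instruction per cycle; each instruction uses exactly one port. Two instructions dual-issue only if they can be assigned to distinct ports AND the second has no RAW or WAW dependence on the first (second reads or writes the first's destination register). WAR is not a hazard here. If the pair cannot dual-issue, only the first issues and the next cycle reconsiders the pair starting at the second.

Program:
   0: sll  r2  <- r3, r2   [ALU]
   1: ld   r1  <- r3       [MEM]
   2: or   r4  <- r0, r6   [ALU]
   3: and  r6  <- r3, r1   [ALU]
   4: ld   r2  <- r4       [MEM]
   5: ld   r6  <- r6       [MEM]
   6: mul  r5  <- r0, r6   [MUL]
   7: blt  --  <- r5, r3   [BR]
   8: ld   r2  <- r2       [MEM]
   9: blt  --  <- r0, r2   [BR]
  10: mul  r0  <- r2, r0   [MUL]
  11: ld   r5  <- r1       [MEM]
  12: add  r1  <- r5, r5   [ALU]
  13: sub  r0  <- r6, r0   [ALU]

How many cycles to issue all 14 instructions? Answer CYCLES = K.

[0] i0&i1  sll+ld  -- pair
[1] i2&i3  or+and  -- pair
[2] i4  ld  -- no-port MEM/MEM
[3] i5  ld  -- RAW r6
[4] i6  mul  -- RAW r5
[5] i7  blt  -- no-port BR/MEM
[6] i8  ld  -- no-port MEM/BR
[7] i9&i10  blt+mul  -- pair
[8] i11  ld  -- RAW r5
[9] i12&i13  add+sub  -- pair

CYCLES = 10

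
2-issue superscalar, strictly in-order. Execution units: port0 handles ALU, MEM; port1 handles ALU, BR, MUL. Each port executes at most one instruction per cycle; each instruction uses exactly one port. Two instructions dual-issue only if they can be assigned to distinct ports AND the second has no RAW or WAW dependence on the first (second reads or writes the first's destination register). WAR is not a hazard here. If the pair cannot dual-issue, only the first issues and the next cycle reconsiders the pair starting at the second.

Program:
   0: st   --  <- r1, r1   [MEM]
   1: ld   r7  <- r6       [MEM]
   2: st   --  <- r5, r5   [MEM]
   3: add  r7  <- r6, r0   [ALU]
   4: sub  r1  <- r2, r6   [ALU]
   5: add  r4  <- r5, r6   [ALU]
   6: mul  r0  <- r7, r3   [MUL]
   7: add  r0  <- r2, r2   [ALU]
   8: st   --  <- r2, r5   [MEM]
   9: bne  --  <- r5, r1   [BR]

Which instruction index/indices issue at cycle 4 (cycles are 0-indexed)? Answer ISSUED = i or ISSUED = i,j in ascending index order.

ISSUED = 6

  cy0 -> i0 (st) no-port MEM/MEM
  cy1 -> i1 (ld) no-port MEM/MEM
  cy2 -> i2/i3 (st;add) pair
  cy3 -> i4/i5 (sub;add) pair
  cy4 -> i6 (mul) WAW r0
  cy5 -> i7/i8 (add;st) pair
  cy6 -> i9 (bne) tail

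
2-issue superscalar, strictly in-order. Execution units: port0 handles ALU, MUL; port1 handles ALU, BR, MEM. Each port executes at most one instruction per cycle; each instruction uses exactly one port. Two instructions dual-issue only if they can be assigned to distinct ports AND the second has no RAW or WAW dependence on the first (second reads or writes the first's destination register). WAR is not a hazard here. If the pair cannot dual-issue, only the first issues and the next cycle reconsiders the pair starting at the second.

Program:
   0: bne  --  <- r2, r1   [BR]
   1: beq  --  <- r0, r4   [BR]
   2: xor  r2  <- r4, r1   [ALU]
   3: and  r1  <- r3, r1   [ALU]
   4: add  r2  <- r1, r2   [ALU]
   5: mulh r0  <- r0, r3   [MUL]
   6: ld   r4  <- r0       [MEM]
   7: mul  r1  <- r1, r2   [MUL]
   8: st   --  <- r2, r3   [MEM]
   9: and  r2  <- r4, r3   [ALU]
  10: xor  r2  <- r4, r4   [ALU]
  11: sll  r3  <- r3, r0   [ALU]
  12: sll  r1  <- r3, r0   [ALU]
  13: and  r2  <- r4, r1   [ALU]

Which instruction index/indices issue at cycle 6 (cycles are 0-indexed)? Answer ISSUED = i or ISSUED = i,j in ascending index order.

[0] i0  bne.BR  -- no-port BR/BR
[1] i1,i2  beq.BR xor.ALU  -- dual
[2] i3  and.ALU  -- RAW r1
[3] i4,i5  add.ALU mulh.MUL  -- dual
[4] i6,i7  ld.MEM mul.MUL  -- dual
[5] i8,i9  st.MEM and.ALU  -- dual
[6] i10,i11  xor.ALU sll.ALU  -- dual
[7] i12  sll.ALU  -- RAW r1
[8] i13  and.ALU  -- tail

ISSUED = 10,11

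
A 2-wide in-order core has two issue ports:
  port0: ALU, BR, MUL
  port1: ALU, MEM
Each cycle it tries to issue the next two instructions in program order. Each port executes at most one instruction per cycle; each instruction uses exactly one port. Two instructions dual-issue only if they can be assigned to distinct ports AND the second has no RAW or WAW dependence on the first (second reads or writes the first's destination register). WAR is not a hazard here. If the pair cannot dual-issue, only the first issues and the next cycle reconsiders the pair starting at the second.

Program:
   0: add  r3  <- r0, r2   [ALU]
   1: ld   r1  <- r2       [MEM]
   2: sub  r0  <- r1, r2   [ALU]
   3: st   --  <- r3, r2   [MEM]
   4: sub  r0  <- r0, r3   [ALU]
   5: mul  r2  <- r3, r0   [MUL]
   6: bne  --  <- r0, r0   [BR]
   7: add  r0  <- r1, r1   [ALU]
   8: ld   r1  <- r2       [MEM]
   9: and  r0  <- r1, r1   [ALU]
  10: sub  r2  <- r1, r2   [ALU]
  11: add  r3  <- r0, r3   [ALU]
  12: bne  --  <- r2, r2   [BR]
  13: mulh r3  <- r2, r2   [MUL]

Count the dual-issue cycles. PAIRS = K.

[0] i0+i1  add.ALU ld.MEM  -- pair
[1] i2+i3  sub.ALU st.MEM  -- pair
[2] i4  sub.ALU  -- RAW r0
[3] i5  mul.MUL  -- no-port MUL/BR
[4] i6+i7  bne.BR add.ALU  -- pair
[5] i8  ld.MEM  -- RAW r1
[6] i9+i10  and.ALU sub.ALU  -- pair
[7] i11+i12  add.ALU bne.BR  -- pair
[8] i13  mulh.MUL  -- tail

PAIRS = 5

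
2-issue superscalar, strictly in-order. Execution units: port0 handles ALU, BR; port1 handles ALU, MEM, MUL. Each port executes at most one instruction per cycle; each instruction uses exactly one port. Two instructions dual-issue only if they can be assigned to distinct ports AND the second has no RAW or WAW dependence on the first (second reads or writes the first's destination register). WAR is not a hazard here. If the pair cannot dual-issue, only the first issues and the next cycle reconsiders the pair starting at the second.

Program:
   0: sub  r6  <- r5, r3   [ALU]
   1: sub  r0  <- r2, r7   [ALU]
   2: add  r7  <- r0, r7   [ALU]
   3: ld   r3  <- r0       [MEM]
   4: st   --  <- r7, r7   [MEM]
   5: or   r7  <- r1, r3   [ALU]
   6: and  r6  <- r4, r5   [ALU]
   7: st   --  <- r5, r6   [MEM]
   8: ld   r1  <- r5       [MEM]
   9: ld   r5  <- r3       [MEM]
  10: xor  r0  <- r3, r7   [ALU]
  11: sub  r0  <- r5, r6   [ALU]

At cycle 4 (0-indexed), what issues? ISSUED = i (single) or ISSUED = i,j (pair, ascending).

t=0 i0+i1:sub;sub ; dual
t=1 i2+i3:add;ld ; dual
t=2 i4+i5:st;or ; dual
t=3 i6:and ; RAW r6
t=4 i7:st ; no-port MEM/MEM
t=5 i8:ld ; no-port MEM/MEM
t=6 i9+i10:ld;xor ; dual
t=7 i11:sub ; tail

ISSUED = 7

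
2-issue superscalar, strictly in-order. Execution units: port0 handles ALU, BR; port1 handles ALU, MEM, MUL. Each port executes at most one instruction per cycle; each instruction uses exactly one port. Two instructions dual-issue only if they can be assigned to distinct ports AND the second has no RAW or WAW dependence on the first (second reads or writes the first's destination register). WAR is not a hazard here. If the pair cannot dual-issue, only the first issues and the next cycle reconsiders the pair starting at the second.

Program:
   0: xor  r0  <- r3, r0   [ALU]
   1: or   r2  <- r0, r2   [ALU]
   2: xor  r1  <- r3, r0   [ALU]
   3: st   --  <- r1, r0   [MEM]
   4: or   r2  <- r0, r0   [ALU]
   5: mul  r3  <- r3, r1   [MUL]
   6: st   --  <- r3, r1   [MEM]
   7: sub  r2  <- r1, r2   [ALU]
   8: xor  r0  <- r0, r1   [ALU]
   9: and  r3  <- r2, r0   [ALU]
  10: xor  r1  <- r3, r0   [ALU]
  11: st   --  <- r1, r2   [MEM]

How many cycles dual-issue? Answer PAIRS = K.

[0] i0  xor  -- RAW r0
[1] i1+i2  or;xor  -- dual
[2] i3+i4  st;or  -- dual
[3] i5  mul  -- no-port MUL/MEM
[4] i6+i7  st;sub  -- dual
[5] i8  xor  -- RAW r0
[6] i9  and  -- RAW r3
[7] i10  xor  -- RAW r1
[8] i11  st  -- tail

PAIRS = 3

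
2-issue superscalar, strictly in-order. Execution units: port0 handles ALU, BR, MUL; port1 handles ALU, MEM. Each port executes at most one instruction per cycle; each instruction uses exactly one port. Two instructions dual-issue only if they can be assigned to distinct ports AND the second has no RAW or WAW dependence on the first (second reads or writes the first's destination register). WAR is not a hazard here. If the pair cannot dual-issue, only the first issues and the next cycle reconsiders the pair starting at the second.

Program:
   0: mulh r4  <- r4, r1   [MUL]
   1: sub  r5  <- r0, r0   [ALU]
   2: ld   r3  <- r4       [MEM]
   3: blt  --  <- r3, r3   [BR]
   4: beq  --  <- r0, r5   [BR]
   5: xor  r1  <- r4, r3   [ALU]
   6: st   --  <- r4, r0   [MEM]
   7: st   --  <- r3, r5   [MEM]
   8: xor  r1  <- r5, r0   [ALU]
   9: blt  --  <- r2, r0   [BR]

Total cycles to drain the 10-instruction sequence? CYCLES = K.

t=0 i0/i1:mulh.MUL/sub.ALU ; dual
t=1 i2:ld.MEM ; RAW r3
t=2 i3:blt.BR ; no-port BR/BR
t=3 i4/i5:beq.BR/xor.ALU ; dual
t=4 i6:st.MEM ; no-port MEM/MEM
t=5 i7/i8:st.MEM/xor.ALU ; dual
t=6 i9:blt.BR ; tail

CYCLES = 7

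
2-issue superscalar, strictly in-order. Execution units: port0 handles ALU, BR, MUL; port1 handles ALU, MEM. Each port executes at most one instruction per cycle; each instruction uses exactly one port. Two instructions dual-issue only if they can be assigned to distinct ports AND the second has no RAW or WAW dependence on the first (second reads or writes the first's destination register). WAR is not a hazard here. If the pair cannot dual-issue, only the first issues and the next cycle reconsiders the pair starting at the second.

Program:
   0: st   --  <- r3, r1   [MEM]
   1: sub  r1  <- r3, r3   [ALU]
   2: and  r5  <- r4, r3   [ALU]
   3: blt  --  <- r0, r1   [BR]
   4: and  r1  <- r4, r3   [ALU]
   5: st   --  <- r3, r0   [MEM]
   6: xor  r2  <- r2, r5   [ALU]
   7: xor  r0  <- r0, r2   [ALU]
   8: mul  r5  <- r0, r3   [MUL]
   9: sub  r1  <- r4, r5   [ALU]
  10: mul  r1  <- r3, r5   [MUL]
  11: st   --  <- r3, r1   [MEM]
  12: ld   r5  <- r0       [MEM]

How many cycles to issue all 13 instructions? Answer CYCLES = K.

t=0 i0,i1:st/sub ; pair
t=1 i2,i3:and/blt ; pair
t=2 i4,i5:and/st ; pair
t=3 i6:xor ; RAW r2
t=4 i7:xor ; RAW r0
t=5 i8:mul ; RAW r5
t=6 i9:sub ; WAW r1
t=7 i10:mul ; RAW r1
t=8 i11:st ; no-port MEM/MEM
t=9 i12:ld ; tail

CYCLES = 10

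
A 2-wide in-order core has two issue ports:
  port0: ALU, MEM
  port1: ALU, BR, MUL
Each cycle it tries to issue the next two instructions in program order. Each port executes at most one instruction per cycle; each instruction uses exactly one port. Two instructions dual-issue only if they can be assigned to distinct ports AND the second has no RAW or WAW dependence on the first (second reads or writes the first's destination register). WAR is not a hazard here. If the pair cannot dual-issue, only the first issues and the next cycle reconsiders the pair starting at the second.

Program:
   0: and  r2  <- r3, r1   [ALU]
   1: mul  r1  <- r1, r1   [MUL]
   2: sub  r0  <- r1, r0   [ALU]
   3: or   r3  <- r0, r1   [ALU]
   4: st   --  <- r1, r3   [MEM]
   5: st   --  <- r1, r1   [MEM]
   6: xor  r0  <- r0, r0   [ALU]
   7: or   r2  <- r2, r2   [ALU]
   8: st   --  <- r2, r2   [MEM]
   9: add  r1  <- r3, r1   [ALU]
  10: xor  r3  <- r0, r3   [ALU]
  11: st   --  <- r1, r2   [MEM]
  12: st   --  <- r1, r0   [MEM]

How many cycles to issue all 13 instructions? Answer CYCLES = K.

CYCLES = 9

t=0 i0/i1:and.ALU/mul.MUL ; 2-wide
t=1 i2:sub.ALU ; RAW r0
t=2 i3:or.ALU ; RAW r3
t=3 i4:st.MEM ; no-port MEM/MEM
t=4 i5/i6:st.MEM/xor.ALU ; 2-wide
t=5 i7:or.ALU ; RAW r2
t=6 i8/i9:st.MEM/add.ALU ; 2-wide
t=7 i10/i11:xor.ALU/st.MEM ; 2-wide
t=8 i12:st.MEM ; tail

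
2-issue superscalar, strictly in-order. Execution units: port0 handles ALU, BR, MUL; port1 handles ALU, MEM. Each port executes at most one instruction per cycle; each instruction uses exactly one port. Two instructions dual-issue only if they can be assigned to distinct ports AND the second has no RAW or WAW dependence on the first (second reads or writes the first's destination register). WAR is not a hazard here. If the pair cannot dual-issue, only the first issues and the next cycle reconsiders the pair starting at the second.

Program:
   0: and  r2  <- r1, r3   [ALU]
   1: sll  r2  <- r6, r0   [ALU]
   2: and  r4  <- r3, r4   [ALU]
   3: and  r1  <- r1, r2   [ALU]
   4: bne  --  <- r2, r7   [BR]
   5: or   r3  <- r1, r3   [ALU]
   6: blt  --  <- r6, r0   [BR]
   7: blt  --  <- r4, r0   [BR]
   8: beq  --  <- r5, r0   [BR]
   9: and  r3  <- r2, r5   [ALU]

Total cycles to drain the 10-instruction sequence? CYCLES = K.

c0: i0 and  WAW r2
c1: i1+i2 sll;and  2-wide
c2: i3+i4 and;bne  2-wide
c3: i5+i6 or;blt  2-wide
c4: i7 blt  no-port BR/BR
c5: i8+i9 beq;and  2-wide

CYCLES = 6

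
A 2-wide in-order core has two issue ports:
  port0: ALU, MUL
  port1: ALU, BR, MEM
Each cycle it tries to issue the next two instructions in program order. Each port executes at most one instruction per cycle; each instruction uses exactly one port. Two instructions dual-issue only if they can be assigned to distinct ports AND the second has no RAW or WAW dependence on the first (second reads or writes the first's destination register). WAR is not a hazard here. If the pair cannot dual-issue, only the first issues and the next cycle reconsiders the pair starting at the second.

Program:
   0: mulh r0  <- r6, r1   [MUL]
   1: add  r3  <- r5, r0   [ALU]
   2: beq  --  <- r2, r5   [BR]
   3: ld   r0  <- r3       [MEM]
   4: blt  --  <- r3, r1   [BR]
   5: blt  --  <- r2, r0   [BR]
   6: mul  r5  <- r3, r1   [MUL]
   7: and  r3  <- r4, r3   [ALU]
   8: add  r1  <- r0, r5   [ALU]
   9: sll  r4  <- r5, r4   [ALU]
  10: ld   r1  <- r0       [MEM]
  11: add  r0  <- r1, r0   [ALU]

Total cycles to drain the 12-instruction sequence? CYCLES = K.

CYCLES = 8

c0: i0 mulh.MUL  RAW r0
c1: i1&i2 add.ALU beq.BR  2-wide
c2: i3 ld.MEM  no-port MEM/BR
c3: i4 blt.BR  no-port BR/BR
c4: i5&i6 blt.BR mul.MUL  2-wide
c5: i7&i8 and.ALU add.ALU  2-wide
c6: i9&i10 sll.ALU ld.MEM  2-wide
c7: i11 add.ALU  tail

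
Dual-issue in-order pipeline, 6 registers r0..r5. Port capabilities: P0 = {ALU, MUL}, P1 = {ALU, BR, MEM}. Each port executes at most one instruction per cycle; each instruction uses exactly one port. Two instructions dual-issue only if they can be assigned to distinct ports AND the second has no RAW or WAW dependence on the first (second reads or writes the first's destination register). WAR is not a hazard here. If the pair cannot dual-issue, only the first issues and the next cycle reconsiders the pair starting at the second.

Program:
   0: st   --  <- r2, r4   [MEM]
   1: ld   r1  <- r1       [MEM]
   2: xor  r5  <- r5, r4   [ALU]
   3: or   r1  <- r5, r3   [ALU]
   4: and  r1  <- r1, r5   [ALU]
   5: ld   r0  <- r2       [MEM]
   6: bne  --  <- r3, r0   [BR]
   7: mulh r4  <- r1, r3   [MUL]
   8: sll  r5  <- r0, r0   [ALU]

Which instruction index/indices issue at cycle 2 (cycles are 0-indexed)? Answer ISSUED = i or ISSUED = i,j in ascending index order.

c0: i0 st.MEM  no-port MEM/MEM
c1: i1+i2 ld.MEM+xor.ALU  2-wide
c2: i3 or.ALU  RAW+WAW r1
c3: i4+i5 and.ALU+ld.MEM  2-wide
c4: i6+i7 bne.BR+mulh.MUL  2-wide
c5: i8 sll.ALU  tail

ISSUED = 3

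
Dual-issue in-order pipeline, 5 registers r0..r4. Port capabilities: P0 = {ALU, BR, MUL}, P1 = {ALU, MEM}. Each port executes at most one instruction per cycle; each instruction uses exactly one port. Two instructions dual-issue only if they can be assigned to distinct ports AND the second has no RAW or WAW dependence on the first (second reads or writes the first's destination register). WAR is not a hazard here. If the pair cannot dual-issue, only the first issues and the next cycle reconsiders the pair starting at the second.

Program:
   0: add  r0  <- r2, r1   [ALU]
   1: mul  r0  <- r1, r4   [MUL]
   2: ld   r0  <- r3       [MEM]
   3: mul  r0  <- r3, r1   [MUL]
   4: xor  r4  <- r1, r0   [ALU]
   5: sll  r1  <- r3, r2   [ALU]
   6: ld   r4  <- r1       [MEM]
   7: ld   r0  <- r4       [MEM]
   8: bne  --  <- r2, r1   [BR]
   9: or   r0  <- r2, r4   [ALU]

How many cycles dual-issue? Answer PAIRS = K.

PAIRS = 2

#0 head=0: add.ALU i0 WAW r0
#1 head=1: mul.MUL i1 WAW r0
#2 head=2: ld.MEM i2 WAW r0
#3 head=3: mul.MUL i3 RAW r0
#4 head=4: xor.ALU sll.ALU i4,i5 dual
#5 head=6: ld.MEM i6 no-port MEM/MEM
#6 head=7: ld.MEM bne.BR i7,i8 dual
#7 head=9: or.ALU i9 tail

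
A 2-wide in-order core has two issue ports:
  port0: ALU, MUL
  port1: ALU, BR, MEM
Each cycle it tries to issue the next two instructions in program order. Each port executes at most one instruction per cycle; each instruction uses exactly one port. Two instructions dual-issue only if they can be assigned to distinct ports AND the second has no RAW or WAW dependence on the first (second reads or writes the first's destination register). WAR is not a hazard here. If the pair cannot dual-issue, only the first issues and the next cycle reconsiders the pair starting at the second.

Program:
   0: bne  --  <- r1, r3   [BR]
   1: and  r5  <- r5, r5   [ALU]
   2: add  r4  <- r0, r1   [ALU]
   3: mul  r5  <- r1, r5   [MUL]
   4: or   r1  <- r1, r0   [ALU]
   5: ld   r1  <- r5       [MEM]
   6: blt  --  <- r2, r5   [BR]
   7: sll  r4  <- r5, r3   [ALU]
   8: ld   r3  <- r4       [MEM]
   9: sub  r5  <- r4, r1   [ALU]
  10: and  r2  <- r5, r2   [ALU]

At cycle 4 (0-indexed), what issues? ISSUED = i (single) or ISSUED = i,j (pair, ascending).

  cy0 -> i0&i1 (bne/and) dual
  cy1 -> i2&i3 (add/mul) dual
  cy2 -> i4 (or) WAW r1
  cy3 -> i5 (ld) no-port MEM/BR
  cy4 -> i6&i7 (blt/sll) dual
  cy5 -> i8&i9 (ld/sub) dual
  cy6 -> i10 (and) tail

ISSUED = 6,7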